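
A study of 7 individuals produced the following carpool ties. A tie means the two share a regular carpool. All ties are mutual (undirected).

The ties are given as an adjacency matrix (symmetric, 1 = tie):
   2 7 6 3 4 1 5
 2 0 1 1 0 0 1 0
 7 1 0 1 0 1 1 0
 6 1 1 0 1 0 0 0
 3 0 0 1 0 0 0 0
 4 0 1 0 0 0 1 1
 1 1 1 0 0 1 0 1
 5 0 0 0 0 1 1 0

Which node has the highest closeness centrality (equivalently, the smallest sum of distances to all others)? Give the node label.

Farness (sum of distances to all others) for each node — 1:9, 2:9, 3:15, 4:10, 5:13, 6:10, 7:8.
The smallest farness is 8, for 7, so 7 has the highest closeness.

7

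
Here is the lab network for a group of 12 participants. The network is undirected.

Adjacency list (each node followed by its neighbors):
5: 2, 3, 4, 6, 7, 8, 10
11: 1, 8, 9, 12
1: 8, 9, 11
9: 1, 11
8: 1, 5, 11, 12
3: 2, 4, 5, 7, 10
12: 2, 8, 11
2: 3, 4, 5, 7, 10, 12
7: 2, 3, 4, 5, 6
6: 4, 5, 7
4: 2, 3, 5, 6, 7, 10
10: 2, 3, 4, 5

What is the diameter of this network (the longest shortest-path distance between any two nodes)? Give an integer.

Eccentricity of each node (its greatest distance to any other): 1:3, 2:3, 3:4, 4:4, 5:3, 6:4, 7:4, 8:2, 9:4, 10:4, 11:3, 12:3.
The maximum eccentricity is 4, realized for instance by the pair 3–9 via 3 – 5 – 8 – 11 – 9. So the diameter is 4.

4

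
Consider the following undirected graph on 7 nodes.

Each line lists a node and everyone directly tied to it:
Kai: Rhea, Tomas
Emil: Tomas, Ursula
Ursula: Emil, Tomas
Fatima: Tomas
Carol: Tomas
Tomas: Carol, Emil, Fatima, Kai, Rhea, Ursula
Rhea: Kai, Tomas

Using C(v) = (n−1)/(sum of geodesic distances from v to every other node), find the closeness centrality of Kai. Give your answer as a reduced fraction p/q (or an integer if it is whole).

3/5

Distances from Kai: Carol:2, Emil:2, Fatima:2, Rhea:1, Tomas:1, Ursula:2. Sum = 10.
n = 7, so closeness = 6/10 = 3/5.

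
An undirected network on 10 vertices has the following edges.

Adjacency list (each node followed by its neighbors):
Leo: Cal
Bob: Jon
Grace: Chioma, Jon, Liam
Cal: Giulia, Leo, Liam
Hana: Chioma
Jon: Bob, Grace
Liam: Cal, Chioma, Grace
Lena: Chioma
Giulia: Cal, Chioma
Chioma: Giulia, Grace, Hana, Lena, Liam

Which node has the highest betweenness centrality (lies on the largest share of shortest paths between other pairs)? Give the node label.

Unnormalized betweenness of each node: Bob:0, Cal:17/2, Chioma:37/2, Giulia:3, Grace:14, Hana:0, Jon:8, Lena:0, Leo:0, Liam:9.
Chioma has the largest value, 37/2, making it the main broker — the node through which the most shortest paths run.

Chioma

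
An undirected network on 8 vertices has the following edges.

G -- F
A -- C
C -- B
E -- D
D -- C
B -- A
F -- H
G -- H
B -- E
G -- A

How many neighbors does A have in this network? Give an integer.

A is directly tied to B, C, and G. That is 3 neighbors, so the degree of A is 3.

3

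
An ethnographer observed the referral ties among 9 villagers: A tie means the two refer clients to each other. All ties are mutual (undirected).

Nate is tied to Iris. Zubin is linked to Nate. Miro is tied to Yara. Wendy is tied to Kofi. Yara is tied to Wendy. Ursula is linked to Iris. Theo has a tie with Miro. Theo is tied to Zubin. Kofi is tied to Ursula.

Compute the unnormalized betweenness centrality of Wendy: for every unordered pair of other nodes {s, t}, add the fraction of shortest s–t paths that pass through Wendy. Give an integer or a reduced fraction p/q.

6

Pairs whose geodesics pass through Wendy — Miro–Ursula: 1; Miro–Kofi: 1; Theo–Kofi: 1; Iris–Yara: 1; Ursula–Yara: 1; Kofi–Yara: 1.
All other pairs contribute 0.
Summing the contributions gives betweenness(Wendy) = 6.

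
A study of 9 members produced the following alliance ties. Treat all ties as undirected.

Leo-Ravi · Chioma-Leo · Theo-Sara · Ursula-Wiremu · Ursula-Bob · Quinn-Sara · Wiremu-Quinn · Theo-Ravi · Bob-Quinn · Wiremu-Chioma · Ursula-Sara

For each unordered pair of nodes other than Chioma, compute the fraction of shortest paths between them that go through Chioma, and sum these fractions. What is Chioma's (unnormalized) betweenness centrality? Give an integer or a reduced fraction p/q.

5

Pairs whose geodesics pass through Chioma — Ravi–Wiremu: 1; Leo–Wiremu: 1; Leo–Ursula: 1; Leo–Bob: 2/2; Leo–Quinn: 1.
All other pairs contribute 0.
Summing the contributions gives betweenness(Chioma) = 5.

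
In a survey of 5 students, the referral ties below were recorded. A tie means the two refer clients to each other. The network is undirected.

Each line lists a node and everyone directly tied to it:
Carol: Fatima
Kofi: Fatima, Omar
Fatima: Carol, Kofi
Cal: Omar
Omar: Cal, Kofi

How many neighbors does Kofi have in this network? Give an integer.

2

Kofi is directly tied to Fatima and Omar. That is 2 neighbors, so the degree of Kofi is 2.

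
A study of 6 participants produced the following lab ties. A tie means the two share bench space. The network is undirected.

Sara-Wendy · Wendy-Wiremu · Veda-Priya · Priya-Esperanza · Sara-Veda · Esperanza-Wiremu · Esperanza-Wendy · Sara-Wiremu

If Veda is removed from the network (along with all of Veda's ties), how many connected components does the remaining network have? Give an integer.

Veda's neighbors (Priya and Sara) remain reachable from one another through other ties, so the rest of the network stays in one piece.

1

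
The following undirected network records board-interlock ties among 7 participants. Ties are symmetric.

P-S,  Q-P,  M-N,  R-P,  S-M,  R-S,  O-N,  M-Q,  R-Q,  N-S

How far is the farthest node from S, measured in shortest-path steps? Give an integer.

Distances from S: M:1, N:1, O:2, P:1, Q:2, R:1.
The largest is 2 (to Q and O), so the eccentricity of S is 2.

2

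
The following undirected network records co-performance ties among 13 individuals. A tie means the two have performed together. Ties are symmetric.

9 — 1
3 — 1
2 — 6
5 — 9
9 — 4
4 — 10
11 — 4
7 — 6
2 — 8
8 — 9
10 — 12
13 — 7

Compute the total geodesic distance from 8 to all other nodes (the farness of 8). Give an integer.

30

Distances from 8: 1:2, 2:1, 3:3, 4:2, 5:2, 6:2, 7:3, 9:1, 10:3, 11:3, 12:4, 13:4.
Sum = 2 + 1 + 3 + 2 + 2 + 2 + 3 + 1 + 3 + 3 + 4 + 4 = 30.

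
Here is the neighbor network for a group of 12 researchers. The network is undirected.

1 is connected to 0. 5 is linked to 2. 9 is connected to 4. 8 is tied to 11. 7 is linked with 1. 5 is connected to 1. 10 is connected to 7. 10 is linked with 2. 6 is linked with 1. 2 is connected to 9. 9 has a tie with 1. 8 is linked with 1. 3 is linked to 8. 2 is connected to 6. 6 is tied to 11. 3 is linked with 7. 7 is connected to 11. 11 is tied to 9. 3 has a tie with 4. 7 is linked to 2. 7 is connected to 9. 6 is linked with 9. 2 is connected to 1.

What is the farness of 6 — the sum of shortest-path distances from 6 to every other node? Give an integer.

19

Distances from 6: 0:2, 1:1, 2:1, 3:3, 4:2, 5:2, 7:2, 8:2, 9:1, 10:2, 11:1.
Sum = 2 + 1 + 1 + 3 + 2 + 2 + 2 + 2 + 1 + 2 + 1 = 19.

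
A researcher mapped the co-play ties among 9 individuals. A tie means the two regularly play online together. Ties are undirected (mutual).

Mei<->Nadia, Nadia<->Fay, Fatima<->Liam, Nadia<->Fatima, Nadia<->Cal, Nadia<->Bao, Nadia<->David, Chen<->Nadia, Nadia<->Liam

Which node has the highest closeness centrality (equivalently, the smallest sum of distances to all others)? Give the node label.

Nadia

Farness (sum of distances to all others) for each node — Bao:15, Cal:15, Chen:15, David:15, Fatima:14, Fay:15, Liam:14, Mei:15, Nadia:8.
The smallest farness is 8, for Nadia, so Nadia has the highest closeness.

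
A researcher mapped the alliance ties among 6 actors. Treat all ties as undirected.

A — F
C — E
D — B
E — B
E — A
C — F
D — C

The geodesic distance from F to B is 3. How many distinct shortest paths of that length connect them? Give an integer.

3

The shortest distance is 3. The length-3 paths are: F–C–D–B; F–C–E–B; F–A–E–B.
That gives 3 distinct shortest paths.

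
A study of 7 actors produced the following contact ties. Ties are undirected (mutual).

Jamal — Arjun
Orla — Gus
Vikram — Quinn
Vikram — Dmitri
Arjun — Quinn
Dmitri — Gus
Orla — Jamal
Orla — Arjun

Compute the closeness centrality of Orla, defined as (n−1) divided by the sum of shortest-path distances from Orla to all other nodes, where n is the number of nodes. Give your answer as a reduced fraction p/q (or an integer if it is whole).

3/5

Distances from Orla: Arjun:1, Dmitri:2, Gus:1, Jamal:1, Quinn:2, Vikram:3. Sum = 10.
n = 7, so closeness = 6/10 = 3/5.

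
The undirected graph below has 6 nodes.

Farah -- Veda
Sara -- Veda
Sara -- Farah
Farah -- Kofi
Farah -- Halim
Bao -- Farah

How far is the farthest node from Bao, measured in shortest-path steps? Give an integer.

2

Distances from Bao: Farah:1, Halim:2, Kofi:2, Sara:2, Veda:2.
The largest is 2 (to Sara, Kofi, Halim, and Veda), so the eccentricity of Bao is 2.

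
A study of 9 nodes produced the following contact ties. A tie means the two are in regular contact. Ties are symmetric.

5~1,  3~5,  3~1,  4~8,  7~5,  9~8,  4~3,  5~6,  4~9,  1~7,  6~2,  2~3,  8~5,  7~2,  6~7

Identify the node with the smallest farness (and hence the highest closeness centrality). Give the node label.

5

Farness (sum of distances to all others) for each node — 1:14, 2:15, 3:12, 4:15, 5:11, 6:15, 7:14, 8:14, 9:18.
The smallest farness is 11, for 5, so 5 has the highest closeness.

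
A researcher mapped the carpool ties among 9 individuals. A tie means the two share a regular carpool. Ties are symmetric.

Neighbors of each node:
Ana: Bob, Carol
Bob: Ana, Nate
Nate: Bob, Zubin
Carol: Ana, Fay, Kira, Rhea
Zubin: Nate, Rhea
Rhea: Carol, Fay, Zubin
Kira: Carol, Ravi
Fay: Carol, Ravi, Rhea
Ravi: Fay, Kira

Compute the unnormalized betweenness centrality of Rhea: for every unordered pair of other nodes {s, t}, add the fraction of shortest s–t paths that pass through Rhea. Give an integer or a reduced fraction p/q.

15/2

Pairs whose geodesics pass through Rhea — Ravi–Zubin: 1; Ravi–Nate: 1; Fay–Zubin: 1; Fay–Nate: 1; Zubin–Ana: 1/2; Zubin–Carol: 1; Zubin–Kira: 1; Nate–Carol: 1/2; Nate–Kira: 1/2.
All other pairs contribute 0.
Summing the contributions gives betweenness(Rhea) = 15/2.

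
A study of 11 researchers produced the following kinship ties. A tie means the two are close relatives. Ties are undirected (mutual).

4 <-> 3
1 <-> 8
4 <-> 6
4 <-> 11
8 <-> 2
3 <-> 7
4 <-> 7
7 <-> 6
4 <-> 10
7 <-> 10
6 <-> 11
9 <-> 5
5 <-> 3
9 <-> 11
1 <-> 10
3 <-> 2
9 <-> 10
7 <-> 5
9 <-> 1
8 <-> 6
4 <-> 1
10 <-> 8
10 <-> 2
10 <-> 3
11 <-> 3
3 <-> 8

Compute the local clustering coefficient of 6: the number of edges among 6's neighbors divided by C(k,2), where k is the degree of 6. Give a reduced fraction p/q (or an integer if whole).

6's neighbors: 4, 7, 8, and 11 (k = 4).
Possible neighbor pairs: C(4,2) = 6. Edges among them: 4–7, 4–11 → e = 2.
Clustering(6) = 2/6 = 1/3.

1/3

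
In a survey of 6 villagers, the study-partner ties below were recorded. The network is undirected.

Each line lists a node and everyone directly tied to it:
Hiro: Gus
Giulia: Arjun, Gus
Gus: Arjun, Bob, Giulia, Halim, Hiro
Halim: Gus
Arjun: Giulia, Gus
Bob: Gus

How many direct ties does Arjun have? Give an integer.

2

Arjun is directly tied to Giulia and Gus. That is 2 neighbors, so the degree of Arjun is 2.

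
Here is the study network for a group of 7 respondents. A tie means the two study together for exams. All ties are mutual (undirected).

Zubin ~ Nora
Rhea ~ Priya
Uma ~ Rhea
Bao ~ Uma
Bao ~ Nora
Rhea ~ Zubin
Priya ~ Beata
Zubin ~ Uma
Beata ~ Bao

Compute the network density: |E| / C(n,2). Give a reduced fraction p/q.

3/7

There are 9 edges and 7 nodes, so the maximum possible is C(7,2) = 21.
Density = 9/21 = 3/7.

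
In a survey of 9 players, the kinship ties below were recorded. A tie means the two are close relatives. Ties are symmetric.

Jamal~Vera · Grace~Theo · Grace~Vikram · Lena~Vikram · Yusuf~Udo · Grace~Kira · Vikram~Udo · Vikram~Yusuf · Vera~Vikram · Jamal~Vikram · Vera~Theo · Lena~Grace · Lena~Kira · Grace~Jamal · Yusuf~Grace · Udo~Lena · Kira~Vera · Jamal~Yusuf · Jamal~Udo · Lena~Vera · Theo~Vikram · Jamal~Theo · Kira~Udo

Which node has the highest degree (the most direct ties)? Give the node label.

Degrees — Grace:6, Jamal:6, Kira:4, Lena:5, Theo:4, Udo:5, Vera:5, Vikram:7, Yusuf:4.
The maximum is 7, attained only by Vikram.

Vikram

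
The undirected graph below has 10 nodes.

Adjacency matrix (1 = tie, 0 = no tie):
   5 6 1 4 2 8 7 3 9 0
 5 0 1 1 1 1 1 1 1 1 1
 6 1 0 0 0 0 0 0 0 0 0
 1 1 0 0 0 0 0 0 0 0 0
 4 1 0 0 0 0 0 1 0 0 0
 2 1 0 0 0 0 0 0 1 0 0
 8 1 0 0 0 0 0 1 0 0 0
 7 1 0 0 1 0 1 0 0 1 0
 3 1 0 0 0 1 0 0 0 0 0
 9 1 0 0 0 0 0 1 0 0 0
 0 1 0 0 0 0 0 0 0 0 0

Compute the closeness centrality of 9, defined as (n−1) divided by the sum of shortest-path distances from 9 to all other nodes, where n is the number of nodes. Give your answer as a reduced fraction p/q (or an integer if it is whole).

Distances from 9: 0:2, 1:2, 2:2, 3:2, 4:2, 5:1, 6:2, 7:1, 8:2. Sum = 16.
n = 10, so closeness = 9/16.

9/16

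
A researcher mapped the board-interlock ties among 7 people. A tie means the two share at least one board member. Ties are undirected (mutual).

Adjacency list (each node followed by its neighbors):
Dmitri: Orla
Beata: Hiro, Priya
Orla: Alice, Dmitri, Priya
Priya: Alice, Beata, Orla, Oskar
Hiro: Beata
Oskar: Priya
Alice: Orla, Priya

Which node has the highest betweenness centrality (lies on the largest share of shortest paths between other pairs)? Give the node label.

Priya

Unnormalized betweenness of each node: Alice:0, Beata:5, Dmitri:0, Hiro:0, Orla:5, Oskar:0, Priya:11.
Priya has the largest value, 11, making it the main broker — the node through which the most shortest paths run.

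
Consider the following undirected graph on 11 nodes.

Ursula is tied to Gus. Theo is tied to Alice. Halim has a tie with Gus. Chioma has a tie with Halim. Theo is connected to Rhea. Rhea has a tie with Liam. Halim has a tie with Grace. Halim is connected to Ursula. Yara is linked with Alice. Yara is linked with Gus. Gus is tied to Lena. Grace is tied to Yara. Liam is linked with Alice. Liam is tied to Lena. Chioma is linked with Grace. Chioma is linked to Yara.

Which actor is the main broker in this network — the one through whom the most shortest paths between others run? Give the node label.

Unnormalized betweenness of each node: Alice:13, Chioma:1, Grace:1, Gus:13, Halim:4, Lena:6, Liam:8, Rhea:1, Theo:2, Ursula:0, Yara:16.
Yara has the largest value, 16, making it the main broker — the node through which the most shortest paths run.

Yara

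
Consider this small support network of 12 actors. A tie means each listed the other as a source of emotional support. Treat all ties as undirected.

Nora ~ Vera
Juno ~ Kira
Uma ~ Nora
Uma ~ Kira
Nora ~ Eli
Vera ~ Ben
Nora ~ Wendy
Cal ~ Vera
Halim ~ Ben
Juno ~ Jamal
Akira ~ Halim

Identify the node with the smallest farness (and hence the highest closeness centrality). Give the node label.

Nora

Farness (sum of distances to all others) for each node — Akira:50, Ben:32, Cal:36, Eli:34, Halim:40, Jamal:52, Juno:42, Kira:34, Nora:24, Uma:28, Vera:26, Wendy:34.
The smallest farness is 24, for Nora, so Nora has the highest closeness.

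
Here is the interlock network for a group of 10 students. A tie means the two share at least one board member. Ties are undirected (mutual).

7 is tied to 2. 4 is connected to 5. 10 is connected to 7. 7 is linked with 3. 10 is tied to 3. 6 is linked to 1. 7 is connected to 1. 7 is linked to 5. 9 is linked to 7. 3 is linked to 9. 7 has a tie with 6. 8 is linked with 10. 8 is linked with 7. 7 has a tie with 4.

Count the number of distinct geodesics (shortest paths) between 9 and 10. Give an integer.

2

The shortest distance is 2. The length-2 paths are: 9–7–10; 9–3–10.
That gives 2 distinct shortest paths.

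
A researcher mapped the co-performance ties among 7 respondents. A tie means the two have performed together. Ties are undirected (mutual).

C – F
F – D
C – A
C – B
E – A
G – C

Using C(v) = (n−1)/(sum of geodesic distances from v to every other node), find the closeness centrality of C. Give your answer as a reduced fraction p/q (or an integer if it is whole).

Distances from C: A:1, B:1, D:2, E:2, F:1, G:1. Sum = 8.
n = 7, so closeness = 6/8 = 3/4.

3/4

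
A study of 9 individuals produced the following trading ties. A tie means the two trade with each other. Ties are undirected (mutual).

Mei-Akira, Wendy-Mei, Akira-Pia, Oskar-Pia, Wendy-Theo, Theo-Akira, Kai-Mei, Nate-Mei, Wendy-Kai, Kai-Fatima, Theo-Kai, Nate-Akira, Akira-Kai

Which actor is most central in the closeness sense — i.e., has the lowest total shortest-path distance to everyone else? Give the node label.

Akira

Farness (sum of distances to all others) for each node — Akira:11, Fatima:19, Kai:12, Mei:13, Nate:16, Oskar:23, Pia:16, Theo:14, Wendy:16.
The smallest farness is 11, for Akira, so Akira has the highest closeness.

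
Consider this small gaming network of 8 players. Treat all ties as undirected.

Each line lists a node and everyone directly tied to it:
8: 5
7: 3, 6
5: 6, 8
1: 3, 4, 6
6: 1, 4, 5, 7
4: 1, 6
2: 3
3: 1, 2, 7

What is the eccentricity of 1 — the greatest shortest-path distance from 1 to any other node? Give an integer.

Distances from 1: 2:2, 3:1, 4:1, 5:2, 6:1, 7:2, 8:3.
The largest is 3 (to 8), so the eccentricity of 1 is 3.

3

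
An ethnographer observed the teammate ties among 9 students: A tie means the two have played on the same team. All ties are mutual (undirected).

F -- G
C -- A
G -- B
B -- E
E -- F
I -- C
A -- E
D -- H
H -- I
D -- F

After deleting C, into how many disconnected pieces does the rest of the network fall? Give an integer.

1

C's neighbors (A and I) remain reachable from one another through other ties, so the rest of the network stays in one piece.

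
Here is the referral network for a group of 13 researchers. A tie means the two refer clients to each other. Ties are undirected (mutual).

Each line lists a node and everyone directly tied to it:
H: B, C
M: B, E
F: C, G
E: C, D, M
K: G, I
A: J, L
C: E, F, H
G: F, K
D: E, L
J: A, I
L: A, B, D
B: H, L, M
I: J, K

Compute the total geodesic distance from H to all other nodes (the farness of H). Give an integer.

32

Distances from H: A:3, B:1, C:1, D:3, E:2, F:2, G:3, I:5, J:4, K:4, L:2, M:2.
Sum = 3 + 1 + 1 + 3 + 2 + 2 + 3 + 5 + 4 + 4 + 2 + 2 = 32.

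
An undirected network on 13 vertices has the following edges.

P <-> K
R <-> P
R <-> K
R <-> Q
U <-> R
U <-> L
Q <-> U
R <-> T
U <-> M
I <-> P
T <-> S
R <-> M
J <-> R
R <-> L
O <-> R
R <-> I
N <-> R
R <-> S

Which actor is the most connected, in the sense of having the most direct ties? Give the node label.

R

Degrees — I:2, J:1, K:2, L:2, M:2, N:1, O:1, P:3, Q:2, R:12, S:2, T:2, U:4.
The maximum is 12, attained only by R.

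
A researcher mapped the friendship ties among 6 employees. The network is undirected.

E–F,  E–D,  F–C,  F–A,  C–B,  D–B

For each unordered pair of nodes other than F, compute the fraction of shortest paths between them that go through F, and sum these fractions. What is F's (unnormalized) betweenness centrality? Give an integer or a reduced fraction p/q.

5

Pairs whose geodesics pass through F — D–A: 1; C–A: 1; C–E: 1; B–A: 1; A–E: 1.
All other pairs contribute 0.
Summing the contributions gives betweenness(F) = 5.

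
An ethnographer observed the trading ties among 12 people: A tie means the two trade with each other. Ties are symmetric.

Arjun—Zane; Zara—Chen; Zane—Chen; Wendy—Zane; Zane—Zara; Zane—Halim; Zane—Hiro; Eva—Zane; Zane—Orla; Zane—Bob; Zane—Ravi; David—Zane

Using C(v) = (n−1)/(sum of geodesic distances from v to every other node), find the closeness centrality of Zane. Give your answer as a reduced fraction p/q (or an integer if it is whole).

1

Distances from Zane: Arjun:1, Bob:1, Chen:1, David:1, Eva:1, Halim:1, Hiro:1, Orla:1, Ravi:1, Wendy:1, Zara:1. Sum = 11.
n = 12, so closeness = 11/11 = 1.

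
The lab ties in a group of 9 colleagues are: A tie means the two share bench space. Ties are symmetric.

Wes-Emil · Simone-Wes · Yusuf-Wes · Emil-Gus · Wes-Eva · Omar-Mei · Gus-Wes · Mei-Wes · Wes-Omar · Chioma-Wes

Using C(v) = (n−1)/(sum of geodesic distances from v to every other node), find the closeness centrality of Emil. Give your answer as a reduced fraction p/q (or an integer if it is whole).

4/7

Distances from Emil: Chioma:2, Eva:2, Gus:1, Mei:2, Omar:2, Simone:2, Wes:1, Yusuf:2. Sum = 14.
n = 9, so closeness = 8/14 = 4/7.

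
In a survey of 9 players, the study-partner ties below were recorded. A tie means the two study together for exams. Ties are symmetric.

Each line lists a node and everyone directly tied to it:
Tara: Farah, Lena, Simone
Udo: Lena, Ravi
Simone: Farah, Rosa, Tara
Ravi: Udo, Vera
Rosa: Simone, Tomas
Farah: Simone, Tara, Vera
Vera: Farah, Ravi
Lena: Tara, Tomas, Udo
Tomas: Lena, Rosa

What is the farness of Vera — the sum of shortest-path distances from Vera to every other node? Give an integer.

18

Distances from Vera: Farah:1, Lena:3, Ravi:1, Rosa:3, Simone:2, Tara:2, Tomas:4, Udo:2.
Sum = 1 + 3 + 1 + 3 + 2 + 2 + 4 + 2 = 18.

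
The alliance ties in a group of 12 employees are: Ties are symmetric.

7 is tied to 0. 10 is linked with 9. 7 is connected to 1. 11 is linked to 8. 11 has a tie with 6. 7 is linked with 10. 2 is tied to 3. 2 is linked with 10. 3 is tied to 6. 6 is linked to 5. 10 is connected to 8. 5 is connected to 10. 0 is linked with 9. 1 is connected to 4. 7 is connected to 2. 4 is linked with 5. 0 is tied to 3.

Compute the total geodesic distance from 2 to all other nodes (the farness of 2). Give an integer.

Distances from 2: 0:2, 1:2, 3:1, 4:3, 5:2, 6:2, 7:1, 8:2, 9:2, 10:1, 11:3.
Sum = 2 + 2 + 1 + 3 + 2 + 2 + 1 + 2 + 2 + 1 + 3 = 21.

21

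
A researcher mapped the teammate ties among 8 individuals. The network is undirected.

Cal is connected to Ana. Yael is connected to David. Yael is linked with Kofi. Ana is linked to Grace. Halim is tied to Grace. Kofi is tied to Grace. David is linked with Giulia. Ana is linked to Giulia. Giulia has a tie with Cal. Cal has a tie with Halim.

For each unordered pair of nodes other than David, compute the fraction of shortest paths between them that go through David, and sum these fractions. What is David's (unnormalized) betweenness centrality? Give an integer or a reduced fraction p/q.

Pairs whose geodesics pass through David — Giulia–Kofi: 1/2; Giulia–Yael: 1; Ana–Yael: 1/2; Cal–Yael: 1.
All other pairs contribute 0.
Summing the contributions gives betweenness(David) = 3.

3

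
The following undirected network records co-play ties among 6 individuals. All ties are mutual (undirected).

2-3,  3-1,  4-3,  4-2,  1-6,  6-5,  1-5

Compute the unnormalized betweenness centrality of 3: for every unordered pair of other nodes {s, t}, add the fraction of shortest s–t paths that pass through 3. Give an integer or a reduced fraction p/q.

6

Pairs whose geodesics pass through 3 — 6–4: 1; 6–2: 1; 1–4: 1; 1–2: 1; 5–4: 1; 5–2: 1.
All other pairs contribute 0.
Summing the contributions gives betweenness(3) = 6.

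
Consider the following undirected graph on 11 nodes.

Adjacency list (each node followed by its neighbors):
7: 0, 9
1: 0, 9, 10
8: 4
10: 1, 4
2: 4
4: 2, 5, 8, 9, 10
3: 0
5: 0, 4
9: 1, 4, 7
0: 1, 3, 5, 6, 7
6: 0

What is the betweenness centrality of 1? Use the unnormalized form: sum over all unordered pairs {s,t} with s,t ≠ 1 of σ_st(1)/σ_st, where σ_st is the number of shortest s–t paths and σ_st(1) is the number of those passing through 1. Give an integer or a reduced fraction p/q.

17/3

Pairs whose geodesics pass through 1 — 9–0: 1/2; 9–3: 1/2; 9–10: 1/2; 9–6: 1/2; 0–10: 1; 3–10: 1; 10–7: 2/3; 10–6: 1.
All other pairs contribute 0.
Summing the contributions gives betweenness(1) = 17/3.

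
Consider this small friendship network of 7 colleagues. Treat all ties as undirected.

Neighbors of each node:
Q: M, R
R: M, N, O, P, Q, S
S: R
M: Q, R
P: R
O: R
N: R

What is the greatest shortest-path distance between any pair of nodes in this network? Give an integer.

2

Eccentricity of each node (its greatest distance to any other): M:2, N:2, O:2, P:2, Q:2, R:1, S:2.
The maximum eccentricity is 2, realized for instance by the pair P–N via P – R – N. So the diameter is 2.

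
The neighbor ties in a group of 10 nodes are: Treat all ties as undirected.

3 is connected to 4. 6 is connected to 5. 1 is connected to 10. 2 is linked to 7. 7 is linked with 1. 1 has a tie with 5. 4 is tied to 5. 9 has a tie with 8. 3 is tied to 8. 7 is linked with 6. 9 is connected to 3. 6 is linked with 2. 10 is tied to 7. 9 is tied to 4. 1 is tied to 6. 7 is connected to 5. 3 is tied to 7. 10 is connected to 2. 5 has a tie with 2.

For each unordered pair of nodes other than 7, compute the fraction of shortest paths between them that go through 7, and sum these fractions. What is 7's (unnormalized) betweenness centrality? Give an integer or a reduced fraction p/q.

Pairs whose geodesics pass through 7 — 4–10: 2/4; 9–2: 1/2; 9–1: 1/2; 9–10: 1; 9–6: 1/2; 3–2: 1; 3–1: 1; 3–10: 1; 3–5: 1/2; 3–6: 1; 8–2: 1; 8–1: 1; 8–10: 1; 8–5: 1/3 … (+4 more pairs).
All other pairs contribute 0.
Summing the contributions gives betweenness(7) = 51/4.

51/4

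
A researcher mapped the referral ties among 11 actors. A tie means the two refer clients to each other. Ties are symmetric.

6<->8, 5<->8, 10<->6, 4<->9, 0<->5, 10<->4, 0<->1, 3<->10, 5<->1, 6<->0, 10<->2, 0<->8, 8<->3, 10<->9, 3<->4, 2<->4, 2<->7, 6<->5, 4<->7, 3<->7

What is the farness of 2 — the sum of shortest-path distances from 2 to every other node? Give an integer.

22

Distances from 2: 0:3, 1:4, 3:2, 4:1, 5:3, 6:2, 7:1, 8:3, 9:2, 10:1.
Sum = 3 + 4 + 2 + 1 + 3 + 2 + 1 + 3 + 2 + 1 = 22.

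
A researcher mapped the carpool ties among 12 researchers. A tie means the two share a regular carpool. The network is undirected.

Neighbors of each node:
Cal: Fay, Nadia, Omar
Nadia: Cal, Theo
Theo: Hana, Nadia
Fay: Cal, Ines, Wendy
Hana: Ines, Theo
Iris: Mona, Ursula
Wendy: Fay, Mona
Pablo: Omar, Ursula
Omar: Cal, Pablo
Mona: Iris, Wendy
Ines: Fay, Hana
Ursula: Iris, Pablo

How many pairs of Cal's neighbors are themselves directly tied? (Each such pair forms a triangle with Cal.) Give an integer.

0

Cal's neighbors are Fay, Nadia, and Omar, but none of them are tied to each other, so no triangle contains Cal.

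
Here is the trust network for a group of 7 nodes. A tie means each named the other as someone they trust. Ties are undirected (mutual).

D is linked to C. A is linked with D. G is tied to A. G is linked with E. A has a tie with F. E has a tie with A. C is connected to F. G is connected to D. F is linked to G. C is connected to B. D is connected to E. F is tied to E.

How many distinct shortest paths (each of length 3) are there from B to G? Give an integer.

2

The shortest distance is 3. The length-3 paths are: B–C–F–G; B–C–D–G.
That gives 2 distinct shortest paths.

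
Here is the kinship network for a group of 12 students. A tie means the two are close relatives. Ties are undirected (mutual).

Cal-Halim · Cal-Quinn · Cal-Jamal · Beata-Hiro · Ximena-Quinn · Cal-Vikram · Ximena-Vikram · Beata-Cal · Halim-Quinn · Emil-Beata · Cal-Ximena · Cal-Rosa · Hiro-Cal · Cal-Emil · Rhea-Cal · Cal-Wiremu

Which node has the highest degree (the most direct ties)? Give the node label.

Degrees — Beata:3, Cal:11, Emil:2, Halim:2, Hiro:2, Jamal:1, Quinn:3, Rhea:1, Rosa:1, Vikram:2, Wiremu:1, Ximena:3.
The maximum is 11, attained only by Cal.

Cal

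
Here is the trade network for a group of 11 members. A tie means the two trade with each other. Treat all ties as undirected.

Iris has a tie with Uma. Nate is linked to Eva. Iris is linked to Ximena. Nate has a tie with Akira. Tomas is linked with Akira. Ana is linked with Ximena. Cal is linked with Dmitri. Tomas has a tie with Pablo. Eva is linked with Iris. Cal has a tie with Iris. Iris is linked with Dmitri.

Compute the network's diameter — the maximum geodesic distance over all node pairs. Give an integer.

Eccentricity of each node (its greatest distance to any other): Akira:5, Ana:7, Cal:6, Dmitri:6, Eva:4, Iris:5, Nate:4, Pablo:7, Tomas:6, Uma:6, Ximena:6.
The maximum eccentricity is 7, realized for instance by the pair Pablo–Ana via Pablo – Tomas – Akira – Nate – Eva – Iris – Ximena – Ana. So the diameter is 7.

7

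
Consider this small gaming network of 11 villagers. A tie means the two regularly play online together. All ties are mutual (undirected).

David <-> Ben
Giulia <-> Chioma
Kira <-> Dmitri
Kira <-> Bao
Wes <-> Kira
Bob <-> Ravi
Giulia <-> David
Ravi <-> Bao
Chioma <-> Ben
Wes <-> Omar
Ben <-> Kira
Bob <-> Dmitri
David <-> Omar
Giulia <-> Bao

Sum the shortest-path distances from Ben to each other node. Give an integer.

Distances from Ben: Bao:2, Bob:3, Chioma:1, David:1, Dmitri:2, Giulia:2, Kira:1, Omar:2, Ravi:3, Wes:2.
Sum = 2 + 3 + 1 + 1 + 2 + 2 + 1 + 2 + 3 + 2 = 19.

19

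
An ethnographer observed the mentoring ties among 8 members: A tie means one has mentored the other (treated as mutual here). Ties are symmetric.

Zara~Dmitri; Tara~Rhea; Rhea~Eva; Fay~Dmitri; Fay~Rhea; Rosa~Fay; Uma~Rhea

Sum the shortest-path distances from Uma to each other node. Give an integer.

Distances from Uma: Dmitri:3, Eva:2, Fay:2, Rhea:1, Rosa:3, Tara:2, Zara:4.
Sum = 3 + 2 + 2 + 1 + 3 + 2 + 4 = 17.

17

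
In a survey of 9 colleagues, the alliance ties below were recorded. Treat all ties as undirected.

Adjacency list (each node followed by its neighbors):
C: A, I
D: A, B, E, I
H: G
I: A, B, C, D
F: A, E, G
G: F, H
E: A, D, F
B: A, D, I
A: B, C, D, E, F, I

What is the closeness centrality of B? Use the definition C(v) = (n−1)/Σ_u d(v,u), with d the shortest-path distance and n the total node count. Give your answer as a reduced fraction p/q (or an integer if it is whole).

1/2

Distances from B: A:1, C:2, D:1, E:2, F:2, G:3, H:4, I:1. Sum = 16.
n = 9, so closeness = 8/16 = 1/2.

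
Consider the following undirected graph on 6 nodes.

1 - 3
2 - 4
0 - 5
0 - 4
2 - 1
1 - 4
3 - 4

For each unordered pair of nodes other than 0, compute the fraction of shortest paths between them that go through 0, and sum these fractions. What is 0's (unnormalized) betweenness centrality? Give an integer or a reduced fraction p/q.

4

Pairs whose geodesics pass through 0 — 5–2: 1; 5–4: 1; 5–3: 1; 5–1: 1.
All other pairs contribute 0.
Summing the contributions gives betweenness(0) = 4.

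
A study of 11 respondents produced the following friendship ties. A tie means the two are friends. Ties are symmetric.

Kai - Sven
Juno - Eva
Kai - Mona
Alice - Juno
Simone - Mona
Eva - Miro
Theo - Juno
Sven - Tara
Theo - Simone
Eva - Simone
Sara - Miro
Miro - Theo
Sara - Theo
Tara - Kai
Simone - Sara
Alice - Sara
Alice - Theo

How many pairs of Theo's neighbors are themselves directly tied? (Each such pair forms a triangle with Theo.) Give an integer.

4

Theo's neighbors: Alice, Juno, Miro, Sara, and Simone.
Neighbor pairs that are themselves tied: Theo–Alice–Juno; Theo–Alice–Sara; Theo–Miro–Sara; Theo–Sara–Simone. Each forms one triangle with Theo, for 4 in total.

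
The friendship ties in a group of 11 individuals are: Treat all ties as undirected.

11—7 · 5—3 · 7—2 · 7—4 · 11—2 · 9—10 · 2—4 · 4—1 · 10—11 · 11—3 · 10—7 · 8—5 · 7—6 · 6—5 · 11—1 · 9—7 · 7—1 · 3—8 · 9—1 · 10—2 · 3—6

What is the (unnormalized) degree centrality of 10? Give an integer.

4

10 is directly tied to 2, 7, 9, and 11. That is 4 neighbors, so the degree of 10 is 4.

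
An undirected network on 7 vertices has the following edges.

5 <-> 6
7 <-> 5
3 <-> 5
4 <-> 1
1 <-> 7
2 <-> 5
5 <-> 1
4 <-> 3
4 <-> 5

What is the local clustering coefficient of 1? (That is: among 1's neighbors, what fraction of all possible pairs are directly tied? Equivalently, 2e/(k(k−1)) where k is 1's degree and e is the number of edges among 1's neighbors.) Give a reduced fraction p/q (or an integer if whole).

2/3

1's neighbors: 4, 5, and 7 (k = 3).
Possible neighbor pairs: C(3,2) = 3. Edges among them: 4–5, 5–7 → e = 2.
Clustering(1) = 2/3.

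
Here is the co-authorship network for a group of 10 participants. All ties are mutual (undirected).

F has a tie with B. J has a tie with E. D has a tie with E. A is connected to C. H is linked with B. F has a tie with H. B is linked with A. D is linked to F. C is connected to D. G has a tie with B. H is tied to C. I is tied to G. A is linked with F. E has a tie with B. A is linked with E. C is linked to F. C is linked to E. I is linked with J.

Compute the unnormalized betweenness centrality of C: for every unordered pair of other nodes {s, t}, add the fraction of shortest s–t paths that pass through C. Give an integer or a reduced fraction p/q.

8/3

Pairs whose geodesics pass through C — J–F: 1/4; J–H: 1/2; D–A: 1/3; D–H: 1/2; A–H: 1/3; F–E: 1/4; E–H: 1/2.
All other pairs contribute 0.
Summing the contributions gives betweenness(C) = 8/3.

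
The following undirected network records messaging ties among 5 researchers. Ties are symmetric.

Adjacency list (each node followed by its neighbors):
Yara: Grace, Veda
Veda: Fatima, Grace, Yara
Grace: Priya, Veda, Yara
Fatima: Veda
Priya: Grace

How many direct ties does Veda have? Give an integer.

Veda is directly tied to Fatima, Grace, and Yara. That is 3 neighbors, so the degree of Veda is 3.

3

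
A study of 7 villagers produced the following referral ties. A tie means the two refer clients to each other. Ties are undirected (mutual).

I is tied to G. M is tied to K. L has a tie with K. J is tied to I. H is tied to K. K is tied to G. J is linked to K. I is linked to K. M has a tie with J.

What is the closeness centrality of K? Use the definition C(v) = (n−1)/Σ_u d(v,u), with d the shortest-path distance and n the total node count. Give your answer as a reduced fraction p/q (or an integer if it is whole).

1

Distances from K: G:1, H:1, I:1, J:1, L:1, M:1. Sum = 6.
n = 7, so closeness = 6/6 = 1.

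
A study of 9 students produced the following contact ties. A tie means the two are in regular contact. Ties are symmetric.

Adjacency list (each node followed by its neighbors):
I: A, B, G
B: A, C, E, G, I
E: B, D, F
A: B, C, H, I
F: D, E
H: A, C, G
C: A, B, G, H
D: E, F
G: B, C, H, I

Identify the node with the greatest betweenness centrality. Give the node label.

B

Unnormalized betweenness of each node: A:13/6, B:187/12, C:19/12, D:0, E:12, F:0, G:13/6, H:1/4, I:1/4.
B has the largest value, 187/12, making it the main broker — the node through which the most shortest paths run.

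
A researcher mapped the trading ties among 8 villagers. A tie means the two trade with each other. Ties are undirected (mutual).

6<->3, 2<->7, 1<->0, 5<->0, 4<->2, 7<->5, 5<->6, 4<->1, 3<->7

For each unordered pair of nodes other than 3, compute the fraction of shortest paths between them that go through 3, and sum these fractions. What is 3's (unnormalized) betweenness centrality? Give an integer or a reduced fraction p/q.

4/3

Pairs whose geodesics pass through 3 — 6–4: 1/3; 6–2: 1/2; 6–7: 1/2.
All other pairs contribute 0.
Summing the contributions gives betweenness(3) = 4/3.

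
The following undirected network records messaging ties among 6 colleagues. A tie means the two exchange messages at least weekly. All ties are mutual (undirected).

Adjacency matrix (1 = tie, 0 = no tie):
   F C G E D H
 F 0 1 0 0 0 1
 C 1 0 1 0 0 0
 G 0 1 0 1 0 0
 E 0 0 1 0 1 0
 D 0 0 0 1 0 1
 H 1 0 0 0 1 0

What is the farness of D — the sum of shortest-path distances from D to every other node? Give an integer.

Distances from D: C:3, E:1, F:2, G:2, H:1.
Sum = 3 + 1 + 2 + 2 + 1 = 9.

9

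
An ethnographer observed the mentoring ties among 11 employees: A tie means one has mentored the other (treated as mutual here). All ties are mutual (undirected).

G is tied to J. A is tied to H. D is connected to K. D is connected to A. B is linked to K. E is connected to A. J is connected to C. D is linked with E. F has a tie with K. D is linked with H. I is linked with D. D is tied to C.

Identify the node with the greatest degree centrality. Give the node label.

Degrees — A:3, B:1, C:2, D:6, E:2, F:1, G:1, H:2, I:1, J:2, K:3.
The maximum is 6, attained only by D.

D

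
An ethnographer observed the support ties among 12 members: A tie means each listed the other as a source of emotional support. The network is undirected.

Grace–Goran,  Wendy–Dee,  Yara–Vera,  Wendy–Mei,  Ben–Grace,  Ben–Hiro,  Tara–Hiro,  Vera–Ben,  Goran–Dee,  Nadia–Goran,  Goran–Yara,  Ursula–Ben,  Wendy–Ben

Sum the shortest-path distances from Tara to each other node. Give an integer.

Distances from Tara: Ben:2, Dee:4, Goran:4, Grace:3, Hiro:1, Mei:4, Nadia:5, Ursula:3, Vera:3, Wendy:3, Yara:4.
Sum = 2 + 4 + 4 + 3 + 1 + 4 + 5 + 3 + 3 + 3 + 4 = 36.

36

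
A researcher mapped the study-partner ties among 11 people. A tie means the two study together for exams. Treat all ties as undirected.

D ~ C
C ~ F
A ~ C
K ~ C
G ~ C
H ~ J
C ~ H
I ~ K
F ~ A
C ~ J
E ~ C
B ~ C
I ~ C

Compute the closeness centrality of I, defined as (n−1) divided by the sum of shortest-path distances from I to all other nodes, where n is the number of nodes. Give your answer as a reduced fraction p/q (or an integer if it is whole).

Distances from I: A:2, B:2, C:1, D:2, E:2, F:2, G:2, H:2, J:2, K:1. Sum = 18.
n = 11, so closeness = 10/18 = 5/9.

5/9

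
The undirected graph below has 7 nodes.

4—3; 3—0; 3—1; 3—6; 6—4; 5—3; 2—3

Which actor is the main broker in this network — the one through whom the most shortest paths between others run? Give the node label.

Unnormalized betweenness of each node: 0:0, 1:0, 2:0, 3:14, 4:0, 5:0, 6:0.
3 has the largest value, 14, making it the main broker — the node through which the most shortest paths run.

3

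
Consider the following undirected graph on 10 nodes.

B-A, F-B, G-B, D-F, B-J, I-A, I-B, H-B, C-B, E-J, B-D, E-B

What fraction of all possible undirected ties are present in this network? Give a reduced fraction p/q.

There are 12 edges and 10 nodes, so the maximum possible is C(10,2) = 45.
Density = 12/45 = 4/15.

4/15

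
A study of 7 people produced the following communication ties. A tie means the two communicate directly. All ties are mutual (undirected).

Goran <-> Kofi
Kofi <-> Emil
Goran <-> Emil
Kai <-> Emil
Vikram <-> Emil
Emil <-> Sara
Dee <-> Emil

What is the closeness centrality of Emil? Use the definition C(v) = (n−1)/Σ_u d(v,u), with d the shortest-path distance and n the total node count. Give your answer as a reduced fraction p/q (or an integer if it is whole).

1

Distances from Emil: Dee:1, Goran:1, Kai:1, Kofi:1, Sara:1, Vikram:1. Sum = 6.
n = 7, so closeness = 6/6 = 1.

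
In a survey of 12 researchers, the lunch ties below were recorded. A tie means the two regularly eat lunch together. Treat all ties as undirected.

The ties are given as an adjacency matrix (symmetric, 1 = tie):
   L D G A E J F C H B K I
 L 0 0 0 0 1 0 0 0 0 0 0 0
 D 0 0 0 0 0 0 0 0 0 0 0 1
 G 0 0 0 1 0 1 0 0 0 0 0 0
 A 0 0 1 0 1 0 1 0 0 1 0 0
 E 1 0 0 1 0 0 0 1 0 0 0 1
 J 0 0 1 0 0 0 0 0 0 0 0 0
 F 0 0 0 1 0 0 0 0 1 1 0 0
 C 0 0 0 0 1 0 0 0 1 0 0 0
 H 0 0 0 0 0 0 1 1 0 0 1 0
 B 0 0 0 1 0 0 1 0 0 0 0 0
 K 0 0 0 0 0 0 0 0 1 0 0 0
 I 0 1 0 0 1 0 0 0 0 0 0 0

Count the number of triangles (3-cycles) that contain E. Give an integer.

E's neighbors are A, C, I, and L, but none of them are tied to each other, so no triangle contains E.

0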